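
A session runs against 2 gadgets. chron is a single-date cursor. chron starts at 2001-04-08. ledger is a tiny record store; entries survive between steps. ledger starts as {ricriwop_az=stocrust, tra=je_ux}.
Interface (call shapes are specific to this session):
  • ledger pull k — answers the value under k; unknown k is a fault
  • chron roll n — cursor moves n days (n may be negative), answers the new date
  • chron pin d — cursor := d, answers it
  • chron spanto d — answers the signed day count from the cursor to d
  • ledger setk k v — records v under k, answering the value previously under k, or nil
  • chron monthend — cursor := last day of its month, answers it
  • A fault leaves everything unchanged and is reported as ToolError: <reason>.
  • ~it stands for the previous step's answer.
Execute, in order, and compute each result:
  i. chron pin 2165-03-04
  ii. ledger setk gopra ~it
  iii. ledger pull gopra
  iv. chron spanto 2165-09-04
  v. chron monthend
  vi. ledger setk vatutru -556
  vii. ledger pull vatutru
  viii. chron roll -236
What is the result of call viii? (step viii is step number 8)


Answer: 2164-08-07

Derivation:
>> chron pin(d=2165-03-04)
<< 2165-03-04
>> ledger setk(k=gopra, v=~it)
<< nil
>> ledger pull(k=gopra)
<< 2165-03-04
>> chron spanto(d=2165-09-04)
<< 184
>> chron monthend()
<< 2165-03-31
>> ledger setk(k=vatutru, v=-556)
<< nil
>> ledger pull(k=vatutru)
<< -556
>> chron roll(n=-236)
<< 2164-08-07


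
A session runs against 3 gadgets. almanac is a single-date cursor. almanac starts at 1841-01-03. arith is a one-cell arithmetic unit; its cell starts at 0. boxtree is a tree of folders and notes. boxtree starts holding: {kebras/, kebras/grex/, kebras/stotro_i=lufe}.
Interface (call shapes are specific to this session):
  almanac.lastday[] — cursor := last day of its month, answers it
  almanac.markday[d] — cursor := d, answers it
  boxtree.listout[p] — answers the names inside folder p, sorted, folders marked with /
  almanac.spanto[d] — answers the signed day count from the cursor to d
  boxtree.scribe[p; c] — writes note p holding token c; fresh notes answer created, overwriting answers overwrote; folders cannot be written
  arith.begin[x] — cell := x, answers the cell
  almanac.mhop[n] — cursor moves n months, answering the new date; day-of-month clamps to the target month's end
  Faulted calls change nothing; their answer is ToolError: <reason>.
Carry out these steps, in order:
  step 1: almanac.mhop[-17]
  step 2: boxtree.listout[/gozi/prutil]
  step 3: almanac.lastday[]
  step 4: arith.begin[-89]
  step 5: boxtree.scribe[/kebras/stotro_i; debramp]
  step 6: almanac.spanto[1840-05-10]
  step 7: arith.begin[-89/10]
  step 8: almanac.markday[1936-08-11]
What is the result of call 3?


// 1. almanac.mhop(n=-17) : 1839-08-03
// 2. boxtree.listout(p=/gozi/prutil) : ToolError: not found
// 3. almanac.lastday() : 1839-08-31
// 4. arith.begin(x=-89) : -89
// 5. boxtree.scribe(p=/kebras/stotro_i, c=debramp) : overwrote
// 6. almanac.spanto(d=1840-05-10) : 253
// 7. arith.begin(x=-89/10) : -89/10
// 8. almanac.markday(d=1936-08-11) : 1936-08-11

Answer: 1839-08-31


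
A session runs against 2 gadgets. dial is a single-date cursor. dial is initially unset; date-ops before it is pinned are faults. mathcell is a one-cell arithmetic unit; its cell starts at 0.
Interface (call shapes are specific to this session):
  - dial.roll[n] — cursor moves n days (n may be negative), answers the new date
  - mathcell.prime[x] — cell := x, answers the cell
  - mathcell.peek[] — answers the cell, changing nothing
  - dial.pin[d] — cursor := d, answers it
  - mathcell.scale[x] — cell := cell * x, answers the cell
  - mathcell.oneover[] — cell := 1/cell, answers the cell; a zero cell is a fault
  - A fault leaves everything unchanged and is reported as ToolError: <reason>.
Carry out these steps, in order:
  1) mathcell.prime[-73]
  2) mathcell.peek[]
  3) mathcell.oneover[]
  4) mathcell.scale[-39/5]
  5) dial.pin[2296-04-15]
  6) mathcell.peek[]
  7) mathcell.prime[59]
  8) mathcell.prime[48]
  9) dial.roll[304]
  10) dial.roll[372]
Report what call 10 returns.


Now I run mathcell.prime passing x='-73', which returns -73.
Next I call mathcell.peek, and see -73.
Then mathcell.oneover(), giving -1/73.
Then mathcell.scale passing x='-39/5', and get 39/365.
Next I call dial.pin passing d='2296-04-15', yielding 2296-04-15.
Then mathcell.peek(), which returns 39/365.
I use mathcell.prime passing x='59', and observe 59.
Now I run mathcell.prime passing x='48', and get 48.
Invoking dial.roll passing n='304', and observe 2297-02-13.
I call dial.roll passing n='372', and observe 2298-02-20.

Answer: 2298-02-20


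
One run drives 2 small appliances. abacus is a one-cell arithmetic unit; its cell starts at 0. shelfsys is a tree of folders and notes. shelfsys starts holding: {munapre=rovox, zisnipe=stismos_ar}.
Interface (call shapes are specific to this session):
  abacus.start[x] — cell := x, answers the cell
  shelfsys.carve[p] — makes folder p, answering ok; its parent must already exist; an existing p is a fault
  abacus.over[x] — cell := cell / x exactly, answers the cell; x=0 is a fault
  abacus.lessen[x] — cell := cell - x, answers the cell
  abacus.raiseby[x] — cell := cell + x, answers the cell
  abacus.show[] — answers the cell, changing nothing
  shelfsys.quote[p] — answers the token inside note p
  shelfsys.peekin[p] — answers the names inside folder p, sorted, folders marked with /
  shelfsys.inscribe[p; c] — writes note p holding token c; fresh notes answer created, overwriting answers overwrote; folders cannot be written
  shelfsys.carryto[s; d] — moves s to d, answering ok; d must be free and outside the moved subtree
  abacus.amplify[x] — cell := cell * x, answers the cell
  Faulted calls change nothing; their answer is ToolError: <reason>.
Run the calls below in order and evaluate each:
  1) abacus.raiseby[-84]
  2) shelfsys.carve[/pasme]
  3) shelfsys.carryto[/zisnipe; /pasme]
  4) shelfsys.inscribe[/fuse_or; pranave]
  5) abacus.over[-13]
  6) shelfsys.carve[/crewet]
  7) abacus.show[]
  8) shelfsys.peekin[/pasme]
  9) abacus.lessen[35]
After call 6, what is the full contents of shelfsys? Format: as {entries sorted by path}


% raiseby x=-84
  -84
% carve p=/pasme
  ok
% carryto s=/zisnipe d=/pasme
  ToolError: exists
% inscribe p=/fuse_or c=pranave
  created
% over x=-13
  84/13
% carve p=/crewet
  ok
% show
  84/13
% peekin p=/pasme
  []
% lessen x=35
  -371/13

Answer: {crewet/, fuse_or=pranave, munapre=rovox, pasme/, zisnipe=stismos_ar}


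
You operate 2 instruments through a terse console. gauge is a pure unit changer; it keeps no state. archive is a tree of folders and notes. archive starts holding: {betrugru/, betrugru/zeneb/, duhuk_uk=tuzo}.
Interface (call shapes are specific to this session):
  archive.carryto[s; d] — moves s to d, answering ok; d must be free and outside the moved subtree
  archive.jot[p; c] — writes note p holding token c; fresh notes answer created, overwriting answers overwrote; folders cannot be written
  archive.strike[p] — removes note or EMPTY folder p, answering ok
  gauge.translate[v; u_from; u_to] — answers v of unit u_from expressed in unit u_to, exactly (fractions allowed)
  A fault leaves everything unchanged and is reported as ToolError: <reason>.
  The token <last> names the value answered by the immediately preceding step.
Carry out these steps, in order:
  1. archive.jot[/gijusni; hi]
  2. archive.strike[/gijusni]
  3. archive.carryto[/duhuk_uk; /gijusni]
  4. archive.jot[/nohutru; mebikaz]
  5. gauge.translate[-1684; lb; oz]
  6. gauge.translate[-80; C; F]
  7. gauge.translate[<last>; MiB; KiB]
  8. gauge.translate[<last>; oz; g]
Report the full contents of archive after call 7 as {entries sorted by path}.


→ jot(p='/gijusni', c='hi')
← created
→ strike(p='/gijusni')
← ok
→ carryto(s='/duhuk_uk', d='/gijusni')
← ok
→ jot(p='/nohutru', c='mebikaz')
← created
→ translate(v='-1684', u_from='lb', u_to='oz')
← -26944
→ translate(v='-80', u_from='C', u_to='F')
← -112
→ translate(v='<last>', u_from='MiB', u_to='KiB')
← -114688
→ translate(v='<last>', u_from='oz', u_to='g')
← -10160469088/3125

Answer: {betrugru/, betrugru/zeneb/, gijusni=tuzo, nohutru=mebikaz}


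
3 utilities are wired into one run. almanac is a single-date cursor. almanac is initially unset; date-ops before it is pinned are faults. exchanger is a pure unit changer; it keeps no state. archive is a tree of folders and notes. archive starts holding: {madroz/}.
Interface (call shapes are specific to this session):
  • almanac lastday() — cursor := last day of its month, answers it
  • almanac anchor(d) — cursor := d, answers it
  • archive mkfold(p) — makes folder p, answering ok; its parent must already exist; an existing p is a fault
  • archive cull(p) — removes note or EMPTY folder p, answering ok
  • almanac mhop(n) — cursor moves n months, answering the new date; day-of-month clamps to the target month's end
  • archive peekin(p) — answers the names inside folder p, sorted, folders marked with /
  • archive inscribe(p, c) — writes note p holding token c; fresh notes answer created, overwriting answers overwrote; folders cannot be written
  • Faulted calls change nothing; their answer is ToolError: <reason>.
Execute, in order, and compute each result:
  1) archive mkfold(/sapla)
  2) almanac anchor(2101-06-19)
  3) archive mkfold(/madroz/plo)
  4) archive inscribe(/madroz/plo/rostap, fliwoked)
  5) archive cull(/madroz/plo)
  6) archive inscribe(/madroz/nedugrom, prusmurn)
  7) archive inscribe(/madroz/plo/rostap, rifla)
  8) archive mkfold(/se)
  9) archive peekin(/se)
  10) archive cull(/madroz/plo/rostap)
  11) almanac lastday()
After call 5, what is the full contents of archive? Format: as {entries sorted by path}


> archive mkfold p→/sapla
[out] ok
> almanac anchor d→2101-06-19
[out] 2101-06-19
> archive mkfold p→/madroz/plo
[out] ok
> archive inscribe p→/madroz/plo/rostap c→fliwoked
[out] created
> archive cull p→/madroz/plo
[out] ToolError: not empty
> archive inscribe p→/madroz/nedugrom c→prusmurn
[out] created
> archive inscribe p→/madroz/plo/rostap c→rifla
[out] overwrote
> archive mkfold p→/se
[out] ok
> archive peekin p→/se
[out] []
> archive cull p→/madroz/plo/rostap
[out] ok
> almanac lastday
[out] 2101-06-30

Answer: {madroz/, madroz/plo/, madroz/plo/rostap=fliwoked, sapla/}


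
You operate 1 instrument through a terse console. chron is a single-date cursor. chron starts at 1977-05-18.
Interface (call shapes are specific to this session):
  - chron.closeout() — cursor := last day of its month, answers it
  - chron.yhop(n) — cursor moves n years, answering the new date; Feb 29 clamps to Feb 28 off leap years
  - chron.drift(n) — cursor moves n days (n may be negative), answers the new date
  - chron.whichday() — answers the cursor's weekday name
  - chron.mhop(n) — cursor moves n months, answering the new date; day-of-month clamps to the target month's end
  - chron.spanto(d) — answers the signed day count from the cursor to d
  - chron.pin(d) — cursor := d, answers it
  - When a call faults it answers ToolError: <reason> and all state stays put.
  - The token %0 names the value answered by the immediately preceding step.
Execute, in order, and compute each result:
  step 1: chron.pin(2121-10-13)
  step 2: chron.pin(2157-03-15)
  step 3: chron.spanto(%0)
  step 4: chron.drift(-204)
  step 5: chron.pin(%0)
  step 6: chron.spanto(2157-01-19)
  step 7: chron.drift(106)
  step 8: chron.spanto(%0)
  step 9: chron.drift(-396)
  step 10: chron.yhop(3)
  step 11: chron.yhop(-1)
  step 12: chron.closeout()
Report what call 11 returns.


Answer: 2157-11-07

Derivation:
~$ chron.pin d: 2121-10-13
:: 2121-10-13
~$ chron.pin d: 2157-03-15
:: 2157-03-15
~$ chron.spanto d: %0
:: 0
~$ chron.drift n: -204
:: 2156-08-23
~$ chron.pin d: %0
:: 2156-08-23
~$ chron.spanto d: 2157-01-19
:: 149
~$ chron.drift n: 106
:: 2156-12-07
~$ chron.spanto d: %0
:: 0
~$ chron.drift n: -396
:: 2155-11-07
~$ chron.yhop n: 3
:: 2158-11-07
~$ chron.yhop n: -1
:: 2157-11-07
~$ chron.closeout
:: 2157-11-30


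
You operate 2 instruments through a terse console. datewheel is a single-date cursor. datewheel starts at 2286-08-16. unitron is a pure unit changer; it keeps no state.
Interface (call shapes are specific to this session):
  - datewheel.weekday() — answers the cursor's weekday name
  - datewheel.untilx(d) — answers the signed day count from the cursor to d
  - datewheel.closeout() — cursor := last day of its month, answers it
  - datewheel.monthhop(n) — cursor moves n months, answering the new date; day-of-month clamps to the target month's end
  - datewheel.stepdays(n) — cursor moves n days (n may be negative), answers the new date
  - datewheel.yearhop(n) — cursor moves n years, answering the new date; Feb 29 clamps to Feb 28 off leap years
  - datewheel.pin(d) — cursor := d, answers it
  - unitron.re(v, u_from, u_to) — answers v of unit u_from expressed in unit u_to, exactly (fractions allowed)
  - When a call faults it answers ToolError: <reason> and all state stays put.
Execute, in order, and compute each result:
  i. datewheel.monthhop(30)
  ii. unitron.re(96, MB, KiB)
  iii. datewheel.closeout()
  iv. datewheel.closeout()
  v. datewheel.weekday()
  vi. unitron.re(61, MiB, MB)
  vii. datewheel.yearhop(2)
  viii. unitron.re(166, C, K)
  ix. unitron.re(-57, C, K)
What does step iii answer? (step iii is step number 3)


Answer: 2289-02-28

Derivation:
[in] datewheel.monthhop 30
= 2289-02-16
[in] unitron.re 96 MB KiB
= 93750
[in] datewheel.closeout
= 2289-02-28
[in] datewheel.closeout
= 2289-02-28
[in] datewheel.weekday
= Thursday
[in] unitron.re 61 MiB MB
= 999424/15625
[in] datewheel.yearhop 2
= 2291-02-28
[in] unitron.re 166 C K
= 8783/20
[in] unitron.re -57 C K
= 4323/20


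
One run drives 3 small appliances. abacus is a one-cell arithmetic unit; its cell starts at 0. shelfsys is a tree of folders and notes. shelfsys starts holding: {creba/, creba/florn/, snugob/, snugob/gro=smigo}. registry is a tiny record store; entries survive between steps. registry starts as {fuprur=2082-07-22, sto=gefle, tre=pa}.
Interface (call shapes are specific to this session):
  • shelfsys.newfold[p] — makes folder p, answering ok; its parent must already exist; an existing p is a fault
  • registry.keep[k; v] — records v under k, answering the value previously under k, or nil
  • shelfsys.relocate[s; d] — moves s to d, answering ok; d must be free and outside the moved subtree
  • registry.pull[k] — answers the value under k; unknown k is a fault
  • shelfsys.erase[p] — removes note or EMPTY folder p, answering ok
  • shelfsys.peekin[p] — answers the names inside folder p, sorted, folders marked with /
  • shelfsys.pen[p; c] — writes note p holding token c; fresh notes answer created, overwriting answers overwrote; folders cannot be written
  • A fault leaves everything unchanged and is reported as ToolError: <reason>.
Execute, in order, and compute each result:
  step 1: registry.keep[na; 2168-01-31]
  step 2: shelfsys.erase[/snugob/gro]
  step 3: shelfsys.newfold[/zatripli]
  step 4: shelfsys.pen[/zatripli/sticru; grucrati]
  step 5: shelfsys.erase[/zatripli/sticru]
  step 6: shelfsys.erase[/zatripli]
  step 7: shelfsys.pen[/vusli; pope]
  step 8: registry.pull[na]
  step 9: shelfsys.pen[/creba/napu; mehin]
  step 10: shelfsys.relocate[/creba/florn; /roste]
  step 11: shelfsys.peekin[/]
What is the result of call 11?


Answer: [creba/, roste/, snugob/, vusli]

Derivation:
$ keep k→na v→2168-01-31
= nil
$ erase p→/snugob/gro
= ok
$ newfold p→/zatripli
= ok
$ pen p→/zatripli/sticru c→grucrati
= created
$ erase p→/zatripli/sticru
= ok
$ erase p→/zatripli
= ok
$ pen p→/vusli c→pope
= created
$ pull k→na
= 2168-01-31
$ pen p→/creba/napu c→mehin
= created
$ relocate s→/creba/florn d→/roste
= ok
$ peekin p→/
= [creba/, roste/, snugob/, vusli]


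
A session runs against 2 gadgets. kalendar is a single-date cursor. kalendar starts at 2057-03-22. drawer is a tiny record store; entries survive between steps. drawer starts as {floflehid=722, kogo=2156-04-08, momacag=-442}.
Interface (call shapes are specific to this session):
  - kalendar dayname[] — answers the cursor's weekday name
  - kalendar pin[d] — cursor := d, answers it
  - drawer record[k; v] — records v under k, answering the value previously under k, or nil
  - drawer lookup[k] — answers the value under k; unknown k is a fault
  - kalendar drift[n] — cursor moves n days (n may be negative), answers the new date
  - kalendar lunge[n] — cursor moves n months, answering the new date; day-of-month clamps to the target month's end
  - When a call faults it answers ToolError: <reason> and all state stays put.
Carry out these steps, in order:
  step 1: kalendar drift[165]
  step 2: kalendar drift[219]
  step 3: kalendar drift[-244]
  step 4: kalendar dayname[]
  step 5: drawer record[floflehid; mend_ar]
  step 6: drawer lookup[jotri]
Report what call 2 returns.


>> kalendar drift(165)
<< 2057-09-03
>> kalendar drift(219)
<< 2058-04-10
>> kalendar drift(-244)
<< 2057-08-09
>> kalendar dayname()
<< Thursday
>> drawer record(floflehid, mend_ar)
<< 722
>> drawer lookup(jotri)
<< ToolError: no such key jotri

Answer: 2058-04-10


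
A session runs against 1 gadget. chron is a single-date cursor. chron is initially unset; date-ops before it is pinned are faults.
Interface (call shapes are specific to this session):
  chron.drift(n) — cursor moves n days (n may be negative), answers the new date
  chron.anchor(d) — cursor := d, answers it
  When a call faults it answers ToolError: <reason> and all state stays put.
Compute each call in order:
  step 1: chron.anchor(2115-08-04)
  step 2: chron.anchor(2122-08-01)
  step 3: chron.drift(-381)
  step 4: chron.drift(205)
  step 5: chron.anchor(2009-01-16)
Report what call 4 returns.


> anchor d→2115-08-04
:: 2115-08-04
> anchor d→2122-08-01
:: 2122-08-01
> drift n→-381
:: 2121-07-16
> drift n→205
:: 2122-02-06
> anchor d→2009-01-16
:: 2009-01-16

Answer: 2122-02-06


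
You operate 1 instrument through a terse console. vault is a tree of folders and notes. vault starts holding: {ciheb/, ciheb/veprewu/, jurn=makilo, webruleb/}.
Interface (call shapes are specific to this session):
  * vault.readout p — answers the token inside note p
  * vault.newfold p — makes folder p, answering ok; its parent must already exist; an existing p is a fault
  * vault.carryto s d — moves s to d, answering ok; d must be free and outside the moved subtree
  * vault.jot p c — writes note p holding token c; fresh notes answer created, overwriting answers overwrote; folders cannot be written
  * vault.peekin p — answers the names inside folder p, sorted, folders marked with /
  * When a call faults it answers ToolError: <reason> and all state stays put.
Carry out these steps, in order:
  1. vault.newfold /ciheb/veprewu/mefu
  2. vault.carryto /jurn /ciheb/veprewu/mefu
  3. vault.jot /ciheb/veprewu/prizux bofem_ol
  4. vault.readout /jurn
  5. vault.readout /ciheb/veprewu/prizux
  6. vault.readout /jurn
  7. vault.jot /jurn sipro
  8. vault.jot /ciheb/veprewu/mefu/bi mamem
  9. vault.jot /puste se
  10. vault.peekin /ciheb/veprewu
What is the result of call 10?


-> newfold(p: /ciheb/veprewu/mefu)
<- ok
-> carryto(s: /jurn, d: /ciheb/veprewu/mefu)
<- ToolError: exists
-> jot(p: /ciheb/veprewu/prizux, c: bofem_ol)
<- created
-> readout(p: /jurn)
<- makilo
-> readout(p: /ciheb/veprewu/prizux)
<- bofem_ol
-> readout(p: /jurn)
<- makilo
-> jot(p: /jurn, c: sipro)
<- overwrote
-> jot(p: /ciheb/veprewu/mefu/bi, c: mamem)
<- created
-> jot(p: /puste, c: se)
<- created
-> peekin(p: /ciheb/veprewu)
<- [mefu/, prizux]

Answer: [mefu/, prizux]


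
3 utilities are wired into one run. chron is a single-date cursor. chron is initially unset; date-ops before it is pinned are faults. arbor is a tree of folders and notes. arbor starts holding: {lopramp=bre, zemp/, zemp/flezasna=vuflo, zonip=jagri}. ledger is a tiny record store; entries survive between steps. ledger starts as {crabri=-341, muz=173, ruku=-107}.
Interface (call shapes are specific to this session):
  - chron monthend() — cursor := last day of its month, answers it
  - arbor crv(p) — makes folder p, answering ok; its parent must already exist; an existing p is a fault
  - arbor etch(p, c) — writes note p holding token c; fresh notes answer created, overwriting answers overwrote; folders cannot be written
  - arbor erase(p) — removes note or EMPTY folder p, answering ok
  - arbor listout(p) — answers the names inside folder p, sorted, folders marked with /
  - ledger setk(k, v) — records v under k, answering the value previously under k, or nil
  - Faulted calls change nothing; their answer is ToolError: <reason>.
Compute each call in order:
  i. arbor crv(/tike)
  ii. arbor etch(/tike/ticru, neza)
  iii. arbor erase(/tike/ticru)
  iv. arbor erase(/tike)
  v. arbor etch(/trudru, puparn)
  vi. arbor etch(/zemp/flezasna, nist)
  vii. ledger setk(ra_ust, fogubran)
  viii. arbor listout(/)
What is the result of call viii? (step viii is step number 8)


Answer: [lopramp, trudru, zemp/, zonip]

Derivation:
>> arbor crv(p: /tike)
<< ok
>> arbor etch(p: /tike/ticru, c: neza)
<< created
>> arbor erase(p: /tike/ticru)
<< ok
>> arbor erase(p: /tike)
<< ok
>> arbor etch(p: /trudru, c: puparn)
<< created
>> arbor etch(p: /zemp/flezasna, c: nist)
<< overwrote
>> ledger setk(k: ra_ust, v: fogubran)
<< nil
>> arbor listout(p: /)
<< [lopramp, trudru, zemp/, zonip]


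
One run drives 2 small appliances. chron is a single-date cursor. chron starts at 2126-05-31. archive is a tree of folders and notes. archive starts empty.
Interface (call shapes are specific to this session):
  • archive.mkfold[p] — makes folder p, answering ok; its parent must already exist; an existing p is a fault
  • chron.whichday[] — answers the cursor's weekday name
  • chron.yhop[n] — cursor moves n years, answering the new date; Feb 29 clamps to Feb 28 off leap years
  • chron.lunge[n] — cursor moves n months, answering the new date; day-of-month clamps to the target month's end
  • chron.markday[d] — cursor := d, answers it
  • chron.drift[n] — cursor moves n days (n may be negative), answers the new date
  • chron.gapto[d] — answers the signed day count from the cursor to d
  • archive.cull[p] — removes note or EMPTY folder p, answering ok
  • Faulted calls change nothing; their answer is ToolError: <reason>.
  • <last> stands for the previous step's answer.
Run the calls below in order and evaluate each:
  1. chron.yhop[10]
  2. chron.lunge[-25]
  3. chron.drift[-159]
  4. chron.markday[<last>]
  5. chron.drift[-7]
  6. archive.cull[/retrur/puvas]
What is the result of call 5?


$ yhop n='10'
= 2136-05-31
$ lunge n='-25'
= 2134-04-30
$ drift n='-159'
= 2133-11-22
$ markday d='<last>'
= 2133-11-22
$ drift n='-7'
= 2133-11-15
$ cull p='/retrur/puvas'
= ToolError: not found

Answer: 2133-11-15


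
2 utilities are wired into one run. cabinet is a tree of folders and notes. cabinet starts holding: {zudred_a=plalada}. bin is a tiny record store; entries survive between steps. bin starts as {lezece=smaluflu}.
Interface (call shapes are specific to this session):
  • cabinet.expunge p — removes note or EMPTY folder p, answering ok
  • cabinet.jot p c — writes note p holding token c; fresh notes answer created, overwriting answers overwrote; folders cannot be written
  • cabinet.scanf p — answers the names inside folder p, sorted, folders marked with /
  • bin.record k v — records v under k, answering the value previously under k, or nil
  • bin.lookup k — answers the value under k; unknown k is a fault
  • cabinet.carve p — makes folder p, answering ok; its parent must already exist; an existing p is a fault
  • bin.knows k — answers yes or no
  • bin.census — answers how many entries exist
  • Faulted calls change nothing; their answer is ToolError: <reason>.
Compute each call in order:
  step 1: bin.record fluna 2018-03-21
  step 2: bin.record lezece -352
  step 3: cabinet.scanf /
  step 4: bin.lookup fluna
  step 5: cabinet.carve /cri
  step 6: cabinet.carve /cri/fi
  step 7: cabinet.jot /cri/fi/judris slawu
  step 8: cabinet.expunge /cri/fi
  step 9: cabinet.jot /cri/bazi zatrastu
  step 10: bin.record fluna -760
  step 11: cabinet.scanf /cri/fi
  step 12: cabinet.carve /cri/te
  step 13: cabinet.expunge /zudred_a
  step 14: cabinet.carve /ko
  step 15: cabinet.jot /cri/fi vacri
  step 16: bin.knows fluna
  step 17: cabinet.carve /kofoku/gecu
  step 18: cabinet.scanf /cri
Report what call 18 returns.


Using record on k='fluna', v='2018-03-21', and observe nil.
I run record on k='lezece', v='-352', — result: smaluflu.
Invoking scanf on p='/', giving [zudred_a].
Now I run lookup on k='fluna', and observe 2018-03-21.
Then carve on p='/cri', and see ok.
I call carve on p='/cri/fi', — result: ok.
Next I call jot on p='/cri/fi/judris', c='slawu', and get created.
Next I call expunge on p='/cri/fi', → ToolError: not empty.
Invoking jot on p='/cri/bazi', c='zatrastu', → created.
I call record on k='fluna', v='-760', — result: 2018-03-21.
I try scanf on p='/cri/fi': [judris].
Next I call carve on p='/cri/te': ok.
I run expunge on p='/zudred_a', — result: ok.
Invoking carve on p='/ko', yielding ok.
Then jot on p='/cri/fi', c='vacri', and get ToolError: is a directory.
Next I call knows on k='fluna', giving yes.
Using carve on p='/kofoku/gecu', and get ToolError: no parent.
Next I call scanf on p='/cri', which returns [bazi, fi/, te/].

Answer: [bazi, fi/, te/]


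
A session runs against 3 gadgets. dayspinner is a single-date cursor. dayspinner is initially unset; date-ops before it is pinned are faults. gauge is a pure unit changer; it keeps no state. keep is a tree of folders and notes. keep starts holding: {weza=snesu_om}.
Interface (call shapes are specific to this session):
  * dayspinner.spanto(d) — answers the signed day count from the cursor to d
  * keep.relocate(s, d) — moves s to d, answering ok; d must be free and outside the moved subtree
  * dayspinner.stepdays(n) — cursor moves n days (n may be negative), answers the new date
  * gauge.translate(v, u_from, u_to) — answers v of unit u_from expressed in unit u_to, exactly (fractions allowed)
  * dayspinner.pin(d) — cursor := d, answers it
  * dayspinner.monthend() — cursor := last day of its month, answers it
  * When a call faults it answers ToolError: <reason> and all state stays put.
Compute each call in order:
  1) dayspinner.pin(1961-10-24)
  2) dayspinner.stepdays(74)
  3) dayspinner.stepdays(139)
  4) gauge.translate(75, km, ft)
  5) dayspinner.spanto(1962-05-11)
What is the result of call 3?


CALL dayspinner.pin[d='1961-10-24']
RET  1961-10-24
CALL dayspinner.stepdays[n='74']
RET  1962-01-06
CALL dayspinner.stepdays[n='139']
RET  1962-05-25
CALL gauge.translate[v='75'; u_from='km'; u_to='ft']
RET  31250000/127
CALL dayspinner.spanto[d='1962-05-11']
RET  -14

Answer: 1962-05-25


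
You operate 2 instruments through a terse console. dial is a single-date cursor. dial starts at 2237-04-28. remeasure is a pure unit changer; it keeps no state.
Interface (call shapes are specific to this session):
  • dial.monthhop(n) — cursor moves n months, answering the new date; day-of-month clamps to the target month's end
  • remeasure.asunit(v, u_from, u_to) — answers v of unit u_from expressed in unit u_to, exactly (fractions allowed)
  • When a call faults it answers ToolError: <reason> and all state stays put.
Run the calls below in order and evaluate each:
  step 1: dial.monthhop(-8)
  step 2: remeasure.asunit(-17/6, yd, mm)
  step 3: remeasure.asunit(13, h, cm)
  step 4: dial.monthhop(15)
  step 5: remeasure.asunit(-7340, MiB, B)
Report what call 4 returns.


Answer: 2237-11-28

Derivation:
I call dial.monthhop with -8, yielding 2236-08-28.
Then remeasure.asunit with -17/6, yd, mm, and observe -12954/5.
I run remeasure.asunit with 13, h, cm, — result: ToolError: incompatible units.
Then dial.monthhop with 15, and get 2237-11-28.
Using remeasure.asunit with -7340, MiB, B, yielding -7696547840.


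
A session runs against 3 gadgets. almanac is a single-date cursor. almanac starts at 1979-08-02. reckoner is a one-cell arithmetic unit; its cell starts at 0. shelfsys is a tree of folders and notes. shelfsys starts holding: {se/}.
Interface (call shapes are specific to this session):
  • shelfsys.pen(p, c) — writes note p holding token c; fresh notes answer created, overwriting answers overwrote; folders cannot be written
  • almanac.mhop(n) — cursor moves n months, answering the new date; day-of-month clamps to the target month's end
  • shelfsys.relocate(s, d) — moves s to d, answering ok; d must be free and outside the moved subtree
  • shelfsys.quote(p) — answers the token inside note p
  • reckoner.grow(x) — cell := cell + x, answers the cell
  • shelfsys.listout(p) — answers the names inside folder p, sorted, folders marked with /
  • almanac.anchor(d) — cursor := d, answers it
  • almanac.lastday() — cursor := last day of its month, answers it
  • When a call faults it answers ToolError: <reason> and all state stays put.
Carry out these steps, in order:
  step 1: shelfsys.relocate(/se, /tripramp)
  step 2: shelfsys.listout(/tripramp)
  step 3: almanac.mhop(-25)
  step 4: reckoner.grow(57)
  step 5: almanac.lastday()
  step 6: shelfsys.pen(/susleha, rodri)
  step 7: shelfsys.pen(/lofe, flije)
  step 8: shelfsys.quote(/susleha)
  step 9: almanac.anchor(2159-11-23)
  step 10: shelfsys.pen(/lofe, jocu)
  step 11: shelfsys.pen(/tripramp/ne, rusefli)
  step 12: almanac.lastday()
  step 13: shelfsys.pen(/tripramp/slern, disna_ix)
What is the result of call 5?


I invoke relocate(s=/se, d=/tripramp), which returns ok.
I run listout(p=/tripramp), and get [].
Then mhop(n=-25), yielding 1977-07-02.
I try grow(x=57): 57.
I try lastday(), and get 1977-07-31.
I use pen(p=/susleha, c=rodri), and see created.
I run pen(p=/lofe, c=flije), → created.
I use quote(p=/susleha), yielding rodri.
Now I run anchor(d=2159-11-23), and get 2159-11-23.
I try pen(p=/lofe, c=jocu): overwrote.
Calling pen(p=/tripramp/ne, c=rusefli), — result: created.
I try lastday, and observe 2159-11-30.
Next I call pen(p=/tripramp/slern, c=disna_ix): created.

Answer: 1977-07-31


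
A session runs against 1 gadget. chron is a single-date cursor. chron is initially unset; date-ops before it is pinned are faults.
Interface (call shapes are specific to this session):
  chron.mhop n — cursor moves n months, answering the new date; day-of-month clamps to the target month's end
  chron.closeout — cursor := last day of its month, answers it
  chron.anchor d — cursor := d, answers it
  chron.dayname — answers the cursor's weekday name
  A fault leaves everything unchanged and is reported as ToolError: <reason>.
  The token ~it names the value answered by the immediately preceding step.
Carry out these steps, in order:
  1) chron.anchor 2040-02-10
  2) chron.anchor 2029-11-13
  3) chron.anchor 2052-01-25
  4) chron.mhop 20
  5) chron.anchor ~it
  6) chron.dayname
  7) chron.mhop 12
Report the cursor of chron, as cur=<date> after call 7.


Answer: cur=2054-09-25

Derivation:
% anchor d='2040-02-10'
[out] 2040-02-10
% anchor d='2029-11-13'
[out] 2029-11-13
% anchor d='2052-01-25'
[out] 2052-01-25
% mhop n='20'
[out] 2053-09-25
% anchor d='~it'
[out] 2053-09-25
% dayname
[out] Thursday
% mhop n='12'
[out] 2054-09-25


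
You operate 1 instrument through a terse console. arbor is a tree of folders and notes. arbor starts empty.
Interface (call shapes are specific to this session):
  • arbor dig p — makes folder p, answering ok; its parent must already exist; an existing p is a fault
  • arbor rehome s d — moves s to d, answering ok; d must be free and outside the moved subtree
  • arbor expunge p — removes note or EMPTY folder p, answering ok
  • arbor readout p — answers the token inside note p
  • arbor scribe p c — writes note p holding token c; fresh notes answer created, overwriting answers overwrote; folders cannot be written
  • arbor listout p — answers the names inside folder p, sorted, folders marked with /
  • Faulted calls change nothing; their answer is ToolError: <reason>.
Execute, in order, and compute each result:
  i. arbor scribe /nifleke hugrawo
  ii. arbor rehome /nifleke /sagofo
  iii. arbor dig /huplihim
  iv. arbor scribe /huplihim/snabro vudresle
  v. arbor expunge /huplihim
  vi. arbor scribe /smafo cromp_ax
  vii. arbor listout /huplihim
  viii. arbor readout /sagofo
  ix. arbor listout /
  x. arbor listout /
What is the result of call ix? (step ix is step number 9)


Now I run arbor scribe passing p→/nifleke, c→hugrawo, and observe created.
Invoking arbor rehome passing s→/nifleke, d→/sagofo, giving ok.
I use arbor dig passing p→/huplihim, and get ok.
I run arbor scribe passing p→/huplihim/snabro, c→vudresle, and observe created.
Using arbor expunge passing p→/huplihim, which returns ToolError: not empty.
Invoking arbor scribe passing p→/smafo, c→cromp_ax, — result: created.
Next I call arbor listout passing p→/huplihim, and see [snabro].
Using arbor readout passing p→/sagofo, and get hugrawo.
Now I run arbor listout passing p→/, → [huplihim/, sagofo, smafo].
Now I run arbor listout passing p→/, giving [huplihim/, sagofo, smafo].

Answer: [huplihim/, sagofo, smafo]


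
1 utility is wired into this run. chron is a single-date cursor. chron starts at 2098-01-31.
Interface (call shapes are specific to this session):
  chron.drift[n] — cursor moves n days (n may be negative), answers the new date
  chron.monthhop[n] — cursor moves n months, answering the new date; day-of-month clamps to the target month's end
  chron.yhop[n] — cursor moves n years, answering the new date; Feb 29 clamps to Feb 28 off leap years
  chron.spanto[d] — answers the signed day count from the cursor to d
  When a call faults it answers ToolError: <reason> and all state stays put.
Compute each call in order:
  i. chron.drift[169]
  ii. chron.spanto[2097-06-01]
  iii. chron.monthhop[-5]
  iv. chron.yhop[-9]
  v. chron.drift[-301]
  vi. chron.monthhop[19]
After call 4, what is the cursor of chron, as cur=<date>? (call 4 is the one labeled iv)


Answer: cur=2089-02-19

Derivation:
I invoke chron.drift on n=169, giving 2098-07-19.
Now I run chron.spanto on d=2097-06-01, → -413.
I try chron.monthhop on n=-5, giving 2098-02-19.
Then chron.yhop on n=-9, and see 2089-02-19.
I use chron.drift on n=-301, and see 2088-04-24.
I run chron.monthhop on n=19, yielding 2089-11-24.


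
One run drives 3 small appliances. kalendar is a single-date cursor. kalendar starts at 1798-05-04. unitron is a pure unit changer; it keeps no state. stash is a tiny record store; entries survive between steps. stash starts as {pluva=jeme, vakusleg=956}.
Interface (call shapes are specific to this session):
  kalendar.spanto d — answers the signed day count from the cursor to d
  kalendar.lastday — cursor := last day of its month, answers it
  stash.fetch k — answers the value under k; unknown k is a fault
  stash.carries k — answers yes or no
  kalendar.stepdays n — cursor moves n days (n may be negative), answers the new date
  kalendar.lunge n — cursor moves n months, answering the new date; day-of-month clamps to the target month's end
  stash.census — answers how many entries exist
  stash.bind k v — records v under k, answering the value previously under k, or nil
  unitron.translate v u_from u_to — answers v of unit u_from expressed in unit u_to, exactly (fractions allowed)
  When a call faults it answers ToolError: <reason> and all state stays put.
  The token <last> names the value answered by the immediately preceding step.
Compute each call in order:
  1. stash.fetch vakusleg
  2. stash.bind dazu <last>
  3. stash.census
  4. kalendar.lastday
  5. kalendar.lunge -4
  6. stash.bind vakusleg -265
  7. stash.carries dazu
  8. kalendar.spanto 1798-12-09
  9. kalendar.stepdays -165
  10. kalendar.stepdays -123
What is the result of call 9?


·→ stash.fetch(k→vakusleg)
·← 956
·→ stash.bind(k→dazu, v→<last>)
·← nil
·→ stash.census()
·← 3
·→ kalendar.lastday()
·← 1798-05-31
·→ kalendar.lunge(n→-4)
·← 1798-01-31
·→ stash.bind(k→vakusleg, v→-265)
·← 956
·→ stash.carries(k→dazu)
·← yes
·→ kalendar.spanto(d→1798-12-09)
·← 312
·→ kalendar.stepdays(n→-165)
·← 1797-08-19
·→ kalendar.stepdays(n→-123)
·← 1797-04-18

Answer: 1797-08-19


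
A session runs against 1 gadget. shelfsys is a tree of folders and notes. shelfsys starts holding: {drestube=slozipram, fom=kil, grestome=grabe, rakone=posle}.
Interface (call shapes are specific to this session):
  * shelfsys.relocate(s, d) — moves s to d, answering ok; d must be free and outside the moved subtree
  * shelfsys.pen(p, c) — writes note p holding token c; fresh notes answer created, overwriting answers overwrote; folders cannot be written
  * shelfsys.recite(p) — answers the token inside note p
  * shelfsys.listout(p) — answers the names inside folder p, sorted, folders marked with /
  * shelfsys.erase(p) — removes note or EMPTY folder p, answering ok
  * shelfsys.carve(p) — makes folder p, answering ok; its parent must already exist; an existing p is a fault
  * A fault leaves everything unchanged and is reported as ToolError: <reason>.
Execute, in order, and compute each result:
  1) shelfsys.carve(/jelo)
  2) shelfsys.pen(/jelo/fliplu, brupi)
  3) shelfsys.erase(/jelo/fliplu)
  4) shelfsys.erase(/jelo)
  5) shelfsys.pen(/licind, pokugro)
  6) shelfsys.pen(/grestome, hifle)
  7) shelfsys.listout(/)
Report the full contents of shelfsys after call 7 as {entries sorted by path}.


==> shelfsys.carve(p→/jelo)
<== ok
==> shelfsys.pen(p→/jelo/fliplu, c→brupi)
<== created
==> shelfsys.erase(p→/jelo/fliplu)
<== ok
==> shelfsys.erase(p→/jelo)
<== ok
==> shelfsys.pen(p→/licind, c→pokugro)
<== created
==> shelfsys.pen(p→/grestome, c→hifle)
<== overwrote
==> shelfsys.listout(p→/)
<== [drestube, fom, grestome, licind, rakone]

Answer: {drestube=slozipram, fom=kil, grestome=hifle, licind=pokugro, rakone=posle}


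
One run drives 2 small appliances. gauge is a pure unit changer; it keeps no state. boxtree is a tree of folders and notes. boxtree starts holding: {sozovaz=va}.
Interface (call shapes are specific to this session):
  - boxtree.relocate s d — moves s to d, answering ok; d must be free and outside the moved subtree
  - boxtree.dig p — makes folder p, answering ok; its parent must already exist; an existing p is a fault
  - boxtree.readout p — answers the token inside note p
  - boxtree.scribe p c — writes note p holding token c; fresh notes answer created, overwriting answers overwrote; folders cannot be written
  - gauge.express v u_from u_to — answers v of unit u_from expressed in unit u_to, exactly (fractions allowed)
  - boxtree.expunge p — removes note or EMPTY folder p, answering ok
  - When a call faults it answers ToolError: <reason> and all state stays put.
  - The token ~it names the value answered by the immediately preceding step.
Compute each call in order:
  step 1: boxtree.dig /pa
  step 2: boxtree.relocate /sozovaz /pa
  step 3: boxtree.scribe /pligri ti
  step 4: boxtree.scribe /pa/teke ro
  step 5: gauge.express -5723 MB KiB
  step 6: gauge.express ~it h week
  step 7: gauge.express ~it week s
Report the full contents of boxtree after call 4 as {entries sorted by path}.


Answer: {pa/, pa/teke=ro, pligri=ti, sozovaz=va}

Derivation:
[in] boxtree.dig /pa
  ok
[in] boxtree.relocate /sozovaz /pa
  ToolError: exists
[in] boxtree.scribe /pligri ti
  created
[in] boxtree.scribe /pa/teke ro
  created
[in] gauge.express -5723 MB KiB
  -89421875/16
[in] gauge.express ~it h week
  -89421875/2688
[in] gauge.express ~it week s
  -20119921875


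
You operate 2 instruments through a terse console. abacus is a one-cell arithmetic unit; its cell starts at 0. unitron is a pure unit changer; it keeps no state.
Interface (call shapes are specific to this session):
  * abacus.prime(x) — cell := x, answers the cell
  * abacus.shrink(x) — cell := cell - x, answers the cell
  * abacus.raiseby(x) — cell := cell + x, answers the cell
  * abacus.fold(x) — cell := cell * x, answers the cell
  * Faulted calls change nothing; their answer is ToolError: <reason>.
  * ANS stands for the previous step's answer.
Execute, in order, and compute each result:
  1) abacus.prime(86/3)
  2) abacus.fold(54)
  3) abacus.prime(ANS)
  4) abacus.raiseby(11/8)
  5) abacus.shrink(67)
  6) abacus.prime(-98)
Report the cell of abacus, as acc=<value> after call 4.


% abacus.prime x: 86/3
:: 86/3
% abacus.fold x: 54
:: 1548
% abacus.prime x: ANS
:: 1548
% abacus.raiseby x: 11/8
:: 12395/8
% abacus.shrink x: 67
:: 11859/8
% abacus.prime x: -98
:: -98

Answer: acc=12395/8
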